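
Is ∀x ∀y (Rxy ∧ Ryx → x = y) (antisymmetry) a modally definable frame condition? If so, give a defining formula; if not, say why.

Modal frame validity is preserved under surjective bounded morphisms.
The 4-cycle (worlds 0,1,2,3 with 0→1→2→3→0) is antisymmetric. Sending even-indexed worlds to s and odd-indexed worlds to t is a surjective bounded morphism onto the two-world frame with s↔t, which is not antisymmetric.
So the class is not modally definable.

Not modally definable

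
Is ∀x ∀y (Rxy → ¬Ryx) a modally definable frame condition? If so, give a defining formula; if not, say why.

Not modally definable

Any modally definable frame class is closed under surjective bounded morphisms.
The 5-cycle (worlds 0,1,2,3,4 with 0→1→2→3→4→0) is asymmetric. Mapping every world to a single reflexive point • is a surjective bounded morphism, and the reflexive point is not asymmetric (R•• but asymmetry requires ¬R••).
Hence asymmetry is not modally definable.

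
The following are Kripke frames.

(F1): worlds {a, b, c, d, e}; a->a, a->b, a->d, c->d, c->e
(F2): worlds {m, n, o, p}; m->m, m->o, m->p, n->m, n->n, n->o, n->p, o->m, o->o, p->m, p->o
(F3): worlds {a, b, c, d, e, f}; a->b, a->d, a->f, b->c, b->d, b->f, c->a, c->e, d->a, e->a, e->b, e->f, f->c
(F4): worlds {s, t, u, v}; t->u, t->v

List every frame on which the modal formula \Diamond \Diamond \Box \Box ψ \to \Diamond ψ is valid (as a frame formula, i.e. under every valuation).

(F2), (F4)

Frame correspondent (Sahlqvist): \forall x \forall y (x R^2 y \to \exists w (y R^2 w \wedge xRw)) — i.e. a generalized confluence (Geach) condition.
(F1): fails — aR²b but no w with bR²w and aRw.
(F2): condition met.
(F3): fails — aR²f but no w with fR²w and aRw.
(F4): condition met.
Valid on: (F2), (F4).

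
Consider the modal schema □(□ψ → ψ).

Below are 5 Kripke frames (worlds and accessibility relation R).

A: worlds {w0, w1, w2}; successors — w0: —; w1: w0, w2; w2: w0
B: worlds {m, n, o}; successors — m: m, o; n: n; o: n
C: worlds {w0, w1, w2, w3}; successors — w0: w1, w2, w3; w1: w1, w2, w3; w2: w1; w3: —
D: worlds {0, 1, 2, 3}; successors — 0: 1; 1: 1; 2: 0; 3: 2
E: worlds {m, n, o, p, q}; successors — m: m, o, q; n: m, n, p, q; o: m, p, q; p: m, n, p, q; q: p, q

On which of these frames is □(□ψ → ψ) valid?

none

This is the axiom for shift-reflexivity; its first-order frame correspondent is ∀x ∀y (Rxy → Ryy).
A: fails — Rw1w2 but not Rw2w2.
B: fails — Rmo but not Roo.
C: fails — Rw1w2 but not Rw2w2.
D: fails — R20 but not R00.
E: fails — Rmo but not Roo.
Valid on no frame.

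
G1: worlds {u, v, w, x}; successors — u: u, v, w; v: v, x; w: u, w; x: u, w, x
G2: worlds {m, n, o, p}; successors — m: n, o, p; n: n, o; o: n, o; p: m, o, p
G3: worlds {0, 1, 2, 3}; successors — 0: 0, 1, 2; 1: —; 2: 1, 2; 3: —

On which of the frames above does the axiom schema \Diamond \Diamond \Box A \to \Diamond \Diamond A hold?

This is the axiom for a generalized confluence (Geach) condition; its first-order frame correspondent is \forall x \forall y (x R^2 y \to \exists w (yRw \wedge x R^2 w)).
G1: ✓.
G2: ✓.
G3: fails — 0R²1 but no w with 1Rw and 0R²w.

G1, G2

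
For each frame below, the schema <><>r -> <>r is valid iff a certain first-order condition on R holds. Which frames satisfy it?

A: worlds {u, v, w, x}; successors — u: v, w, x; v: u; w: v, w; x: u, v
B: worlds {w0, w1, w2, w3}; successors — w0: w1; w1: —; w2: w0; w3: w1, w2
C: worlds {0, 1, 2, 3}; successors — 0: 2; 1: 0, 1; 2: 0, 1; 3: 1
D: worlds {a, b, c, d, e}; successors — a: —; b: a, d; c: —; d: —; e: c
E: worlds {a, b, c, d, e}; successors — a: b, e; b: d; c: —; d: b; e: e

D

The schema corresponds to transitivity: forall x forall y forall z (Rxy & Ryz -> Rxz).
A: fails — Ruv and Rvu but not Ruu.
B: fails — Rw2w0 and Rw0w1 but not Rw2w1.
C: fails — R10 and R02 but not R12.
D: ✓.
E: fails — Rab and Rbd but not Rad.
Valid on: D.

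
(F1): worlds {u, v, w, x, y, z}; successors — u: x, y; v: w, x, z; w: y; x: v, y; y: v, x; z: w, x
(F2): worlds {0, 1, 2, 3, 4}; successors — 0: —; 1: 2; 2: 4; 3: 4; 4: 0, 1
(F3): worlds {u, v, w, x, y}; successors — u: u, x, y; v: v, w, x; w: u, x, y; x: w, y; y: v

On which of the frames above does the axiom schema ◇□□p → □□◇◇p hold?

This is the axiom for a generalized confluence (Geach) condition; its first-order frame correspondent is ∀x ∀y ∀z ((xRy ∧ xR²z) → ∃w (yR²w ∧ zR²w)).
(F1): holds.
(F2): fails — 1R2, 1R²4 but no w with 2R²w and 4R²w.
(F3): holds.

(F1), (F3)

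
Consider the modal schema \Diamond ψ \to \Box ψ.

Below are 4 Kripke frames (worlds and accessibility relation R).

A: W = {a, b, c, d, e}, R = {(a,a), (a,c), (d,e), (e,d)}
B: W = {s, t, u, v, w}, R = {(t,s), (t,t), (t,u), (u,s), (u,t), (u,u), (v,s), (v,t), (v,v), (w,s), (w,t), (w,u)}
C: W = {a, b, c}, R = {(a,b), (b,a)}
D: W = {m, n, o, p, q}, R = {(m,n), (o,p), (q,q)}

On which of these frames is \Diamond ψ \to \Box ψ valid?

C, D

This is the axiom for partial functionality; its first-order frame correspondent is \forall x \forall y \forall z (Rxy \wedge Rxz \to y = z).
A: fails — a sees both a and c.
B: fails — t sees both s and t.
C: ✓.
D: ✓.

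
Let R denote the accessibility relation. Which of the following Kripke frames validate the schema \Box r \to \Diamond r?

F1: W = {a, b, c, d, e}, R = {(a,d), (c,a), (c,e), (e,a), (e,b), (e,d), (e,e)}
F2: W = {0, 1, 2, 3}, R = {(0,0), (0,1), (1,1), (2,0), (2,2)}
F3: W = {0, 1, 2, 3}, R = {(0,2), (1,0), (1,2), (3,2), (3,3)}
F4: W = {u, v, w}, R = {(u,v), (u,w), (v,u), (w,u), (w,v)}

Frame correspondent (Sahlqvist): \forall x \exists y Rxy — i.e. seriality.
F1: fails — world b has no successor.
F2: fails — world 3 has no successor.
F3: fails — world 2 has no successor.
F4: condition met.

F4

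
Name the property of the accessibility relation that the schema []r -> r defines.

Reflexivity

Suppose □r→r is valid. At any x set V(r)={w : Rxw}. Then □r holds at x, so r holds at x, i.e. Rxx.
The converse is a direct semantic check.
So the correspondent is reflexivity.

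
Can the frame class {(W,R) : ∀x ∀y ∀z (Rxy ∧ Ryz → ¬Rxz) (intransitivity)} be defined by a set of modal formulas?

No

Any modally definable frame class is closed under surjective bounded morphisms.
The 7-cycle (worlds a,b,c,d,e,f,g with a→b→c→d→e→f→g→a) is intransitive. Mapping every world to a single reflexive point • is a surjective bounded morphism; the reflexive point is not intransitive (R••∧R•• but R••).
So no modal formula (or set of formulas) defines exactly the intransitive frames.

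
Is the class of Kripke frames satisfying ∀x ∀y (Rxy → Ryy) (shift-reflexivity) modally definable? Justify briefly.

This is a Sahlqvist condition; the T□ axiom □(□q → q) defines it.
Suppose □(□q→q) is valid. Take Rxy and set V(q)={w : Ryw}. Then at y, □q holds; since □(□q→q) at x, □q→q at y, so q at y, i.e. Ryy.

Definable; □(□q → q) defines it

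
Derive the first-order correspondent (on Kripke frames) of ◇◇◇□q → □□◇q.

∀x ∀y ∀z ((xR³y ∧ xR²z) → ∃w (yRw ∧ zRw))

This is a Sahlqvist (Geach-type) schema ◇^3□^1q → □^2◇^1q.
Minimal-valuation argument: fix x; take any y with xR^3y and any z with xR^2z. Set V(q) to the set of worlds R-reachable from y in exactly 1 step. Then □^1q holds at y, so the antecedent holds at x; validity forces ◇^1q at z, giving a w with zR^1w and yR^1w.
First-order correspondent: ∀x ∀y ∀z ((xR³y ∧ xR²z) → ∃w (yRw ∧ zRw)).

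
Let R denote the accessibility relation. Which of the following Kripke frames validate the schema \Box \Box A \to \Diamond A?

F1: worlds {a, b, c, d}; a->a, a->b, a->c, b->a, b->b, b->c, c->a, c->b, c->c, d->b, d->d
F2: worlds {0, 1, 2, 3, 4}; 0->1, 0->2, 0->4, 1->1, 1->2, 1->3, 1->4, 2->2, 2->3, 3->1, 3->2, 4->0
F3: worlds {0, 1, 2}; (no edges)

F1

This is the axiom for a generalized confluence (Geach) condition; its first-order frame correspondent is \forall x \exists w (x R^2 w \wedge xRw).
F1: holds.
F2: fails — at 4 but no w with 4R²w and 4Rw.
F3: fails — at 0 but no w with 0R²w and 0Rw.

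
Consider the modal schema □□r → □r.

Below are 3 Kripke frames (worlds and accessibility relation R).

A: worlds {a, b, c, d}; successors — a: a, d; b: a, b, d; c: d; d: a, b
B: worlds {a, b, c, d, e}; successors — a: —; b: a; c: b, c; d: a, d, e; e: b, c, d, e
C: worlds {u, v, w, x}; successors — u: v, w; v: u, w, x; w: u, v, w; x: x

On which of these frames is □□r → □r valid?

C

This is the axiom for density; its first-order frame correspondent is ∀x ∀y (Rxy → ∃z (Rxz ∧ Rzy)).
A: fails — Rcd but no z with Rcz and Rzd.
B: fails — Rba but no z with Rbz and Rza.
C: holds.
Valid on: C.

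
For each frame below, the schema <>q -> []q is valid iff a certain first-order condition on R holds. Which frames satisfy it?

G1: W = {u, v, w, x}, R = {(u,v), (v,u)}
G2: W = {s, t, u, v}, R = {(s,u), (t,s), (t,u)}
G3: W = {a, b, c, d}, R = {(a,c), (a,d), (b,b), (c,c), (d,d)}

G1

Frame correspondent (Sahlqvist): forall x forall y forall z (Rxy & Rxz -> y = z) — i.e. partial functionality.
G1: condition met.
G2: fails — t sees both s and u.
G3: fails — a sees both c and d.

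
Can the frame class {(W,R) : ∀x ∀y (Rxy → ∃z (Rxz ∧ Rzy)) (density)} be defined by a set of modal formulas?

Yes: it is density, defined by the C4 schema □□q → □q.

Definable; □□q → □q defines it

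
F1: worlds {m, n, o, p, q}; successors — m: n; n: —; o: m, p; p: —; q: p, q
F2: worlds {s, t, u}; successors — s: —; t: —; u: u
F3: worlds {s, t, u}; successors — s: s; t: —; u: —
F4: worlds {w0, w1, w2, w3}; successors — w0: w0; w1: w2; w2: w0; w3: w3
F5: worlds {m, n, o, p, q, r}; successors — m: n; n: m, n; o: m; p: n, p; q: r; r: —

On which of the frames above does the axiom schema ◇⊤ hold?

F4

The schema corresponds to seriality: ∀x ∃y Rxy.
F1: fails — world n has no successor.
F2: fails — world s has no successor.
F3: fails — world t has no successor.
F4: holds.
F5: fails — world r has no successor.
Valid on: F4.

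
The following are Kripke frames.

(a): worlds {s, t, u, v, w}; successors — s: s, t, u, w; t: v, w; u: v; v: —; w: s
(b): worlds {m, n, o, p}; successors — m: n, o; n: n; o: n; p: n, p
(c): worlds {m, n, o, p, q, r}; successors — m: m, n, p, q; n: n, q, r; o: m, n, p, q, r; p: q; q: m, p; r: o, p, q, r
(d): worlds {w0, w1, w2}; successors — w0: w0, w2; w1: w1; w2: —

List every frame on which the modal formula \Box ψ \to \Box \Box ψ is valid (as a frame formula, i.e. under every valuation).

(b), (d)

Frame correspondent (Sahlqvist): \forall x \forall y \forall z (Rxy \wedge Ryz \to Rxz) — i.e. transitivity.
(a): fails — Rtw and Rws but not Rts.
(b): satisfies the condition.
(c): fails — Ror and Rro but not Roo.
(d): satisfies the condition.
Valid on: (b), (d).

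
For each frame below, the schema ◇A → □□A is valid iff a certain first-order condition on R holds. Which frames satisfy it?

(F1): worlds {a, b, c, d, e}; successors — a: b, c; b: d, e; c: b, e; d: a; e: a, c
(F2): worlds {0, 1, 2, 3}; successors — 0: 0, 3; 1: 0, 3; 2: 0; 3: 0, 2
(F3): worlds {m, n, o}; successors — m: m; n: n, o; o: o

This is the axiom for a generalized confluence (Geach) condition; its first-order frame correspondent is ∀x ∀y ∀z ((xRy ∧ xR²z) → ∃w (y = w ∧ z = w)).
(F1): fails — aRb, aR²d but b ≠ d.
(F2): fails — 0R0, 0R²2 but 0 ≠ 2.
(F3): fails — nRn, nR²o but n ≠ o.

none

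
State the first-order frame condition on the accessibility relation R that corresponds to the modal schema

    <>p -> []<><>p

This is a Sahlqvist (Geach-type) schema ◇^1□^0p → □^1◇^2p.
Minimal-valuation argument: fix x; take any y with xR^1y and any z with xR^1z. Set V(p) to the set of worlds R-reachable from y in exactly 0 steps. Then □^0p holds at y, so the antecedent holds at x; validity forces ◇^2p at z, giving a w with zR^2w and yR^0w.
First-order correspondent: forall x forall y forall z ((xRy & xRz) -> exists w (y = w & z R^2 w)).

forall x forall y forall z ((xRy & xRz) -> exists w (y = w & z R^2 w))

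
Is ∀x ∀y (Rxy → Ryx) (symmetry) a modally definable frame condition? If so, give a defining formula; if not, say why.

Yes: it is symmetry, defined by the B schema r → □◇r.
Suppose r→□◇r is valid. Take Rxy and set V(r)={x}. Then r at x, so □◇r at x, so ◇r at y, so some z with Ryz has r; z=x, i.e. Ryx.

Definable; r → □◇r defines it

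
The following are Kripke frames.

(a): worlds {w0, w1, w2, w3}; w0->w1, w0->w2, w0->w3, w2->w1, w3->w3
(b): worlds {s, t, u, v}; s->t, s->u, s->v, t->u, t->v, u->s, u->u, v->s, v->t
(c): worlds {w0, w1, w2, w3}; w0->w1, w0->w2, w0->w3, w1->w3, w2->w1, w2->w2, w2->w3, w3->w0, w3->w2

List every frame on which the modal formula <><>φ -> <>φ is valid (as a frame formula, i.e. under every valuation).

This is the axiom for transitivity; its first-order frame correspondent is forall x forall y forall z (Rxy & Ryz -> Rxz).
(a): ✓.
(b): fails — Rtv and Rvt but not Rtt.
(c): fails — Rw3w2 and Rw2w1 but not Rw3w1.
Valid on: (a).

(a)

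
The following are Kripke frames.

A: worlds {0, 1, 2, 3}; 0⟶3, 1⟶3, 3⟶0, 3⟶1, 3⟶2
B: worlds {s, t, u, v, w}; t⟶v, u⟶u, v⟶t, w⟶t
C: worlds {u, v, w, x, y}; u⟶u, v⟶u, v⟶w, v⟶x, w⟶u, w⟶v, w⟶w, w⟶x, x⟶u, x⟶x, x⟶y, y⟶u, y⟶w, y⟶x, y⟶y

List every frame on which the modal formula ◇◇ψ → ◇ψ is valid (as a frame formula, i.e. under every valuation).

none

This is the axiom for transitivity; its first-order frame correspondent is ∀x ∀y ∀z (Rxy ∧ Ryz → Rxz).
A: fails — R31 and R13 but not R33.
B: fails — Rvt and Rtv but not Rvv.
C: fails — Rwx and Rxy but not Rwy.
Valid on no frame.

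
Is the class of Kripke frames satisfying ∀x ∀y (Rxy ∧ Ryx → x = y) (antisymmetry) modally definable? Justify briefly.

Any modally definable frame class is closed under surjective bounded morphisms.
The 8-cycle (worlds a,b,c,d,e,f,g,h with a→b→c→d→e→f→g→h→a) is antisymmetric. Sending even-indexed worlds to a and odd-indexed worlds to b is a surjective bounded morphism onto the two-world frame with a↔b, which is not antisymmetric.
Hence antisymmetry is not modally definable.

Not definable by any modal formula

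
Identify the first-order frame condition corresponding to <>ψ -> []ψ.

This is the CD axiom.
Its frame correspondent is partial functionality — forall x forall y forall z (Rxy & Rxz -> y = z).

partial functionality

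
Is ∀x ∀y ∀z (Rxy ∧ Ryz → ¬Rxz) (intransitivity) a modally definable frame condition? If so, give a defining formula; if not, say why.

No

If a class were modally definable it would be closed under surjective bounded morphisms (Goldblatt–Thomason).
The 7-cycle (worlds 0,1,2,3,4,5,6 with 0→1→2→3→4→5→6→0) is intransitive. Mapping every world to a single reflexive point • is a surjective bounded morphism; the reflexive point is not intransitive (R••∧R•• but R••).
So no modal formula (or set of formulas) defines exactly the intransitive frames.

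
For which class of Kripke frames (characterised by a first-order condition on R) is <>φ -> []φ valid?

partial functionality

This is the CD axiom.
Its frame correspondent is partial functionality — forall x forall y forall z (Rxy & Rxz -> y = z).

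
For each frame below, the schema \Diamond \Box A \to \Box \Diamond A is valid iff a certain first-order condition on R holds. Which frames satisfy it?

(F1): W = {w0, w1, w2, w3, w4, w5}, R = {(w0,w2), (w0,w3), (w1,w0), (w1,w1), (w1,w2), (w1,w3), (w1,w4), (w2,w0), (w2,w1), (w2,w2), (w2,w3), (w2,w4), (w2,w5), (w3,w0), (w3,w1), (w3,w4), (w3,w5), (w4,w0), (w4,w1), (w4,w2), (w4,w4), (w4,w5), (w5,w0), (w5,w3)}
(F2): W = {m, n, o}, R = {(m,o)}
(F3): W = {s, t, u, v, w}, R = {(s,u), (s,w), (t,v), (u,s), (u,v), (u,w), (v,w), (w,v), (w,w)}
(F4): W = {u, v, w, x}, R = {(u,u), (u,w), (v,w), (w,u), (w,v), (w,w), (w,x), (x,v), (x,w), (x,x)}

(F3), (F4)

Frame correspondent (Sahlqvist): \forall x \forall y \forall z (Rxy \wedge Rxz \to \exists w (Ryw \wedge Rzw)) — i.e. convergence.
(F1): fails — Rw1w3 and Rw1w0 but w3 and w0 have no common successor.
(F2): fails — Rmo and Rmo but o and o have no common successor.
(F3): satisfies the condition.
(F4): satisfies the condition.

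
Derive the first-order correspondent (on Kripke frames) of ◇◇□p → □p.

∀x ∀y ∀z ((xR²y ∧ xRz) → ∃w (yRw ∧ z = w))

This is a Sahlqvist (Geach-type) schema ◇^2□^1p → □^1◇^0p.
First-order correspondent: ∀x ∀y ∀z ((xR²y ∧ xRz) → ∃w (yRw ∧ z = w)).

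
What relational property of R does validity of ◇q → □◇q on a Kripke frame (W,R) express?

The Euclidean property

Suppose ◇q→□◇q is valid. Take Rxy, Rxz and set V(q)={y}. Then ◇q at x, so □◇q at x, so ◇q at z, so some w with Rzw has q; w=y, i.e. Rzy. By symmetry of the argument, Ryz.
Conversely, any frame satisfying ∀x ∀y ∀z (Rxy ∧ Rxz → Ryz) validates the schema.
So the correspondent is the Euclidean property.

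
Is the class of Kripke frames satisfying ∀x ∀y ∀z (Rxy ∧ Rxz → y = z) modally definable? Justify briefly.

Yes — defined by ◇r → □r

Yes: it is partial functionality, defined by the CD schema ◇r → □r.
Suppose ◇r→□r is valid. Take Rxy, Rxz and set V(r)={y}. Then ◇r at x, so □r at x, so r at z, i.e. z=y.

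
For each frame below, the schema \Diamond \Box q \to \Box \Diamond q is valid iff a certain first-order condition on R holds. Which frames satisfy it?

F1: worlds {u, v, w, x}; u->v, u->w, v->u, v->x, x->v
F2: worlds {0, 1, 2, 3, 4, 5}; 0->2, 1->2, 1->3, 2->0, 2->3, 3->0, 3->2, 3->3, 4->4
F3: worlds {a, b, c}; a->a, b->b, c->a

F3

The schema corresponds to convergence: \forall x \forall y \forall z (Rxy \wedge Rxz \to \exists w (Ryw \wedge Rzw)).
F1: fails — Ruv and Ruw but v and w have no common successor.
F2: fails — R32 and R30 but 2 and 0 have no common successor.
F3: condition met.
Valid on: F3.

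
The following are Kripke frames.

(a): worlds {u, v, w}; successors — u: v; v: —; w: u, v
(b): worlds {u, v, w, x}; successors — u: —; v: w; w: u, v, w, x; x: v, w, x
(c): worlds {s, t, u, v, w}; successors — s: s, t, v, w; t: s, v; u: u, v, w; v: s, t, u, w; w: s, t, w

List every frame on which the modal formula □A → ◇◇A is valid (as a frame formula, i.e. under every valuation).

(c)

This is the axiom for a generalized confluence (Geach) condition; its first-order frame correspondent is ∀x ∃w (xRw ∧ xR²w).
(a): fails — at u but no t with uRt and uR²t.
(b): fails — at u but no t with uRt and uR²t.
(c): ✓.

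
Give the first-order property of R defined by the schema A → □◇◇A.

This is a Sahlqvist (Geach-type) schema ◇^0□^0A → □^1◇^2A.
Minimal-valuation argument: fix x; take any y with xR^0y and any z with xR^1z. Set V(A) to the set of worlds R-reachable from y in exactly 0 steps. Then □^0A holds at y, so the antecedent holds at x; validity forces ◇^2A at z, giving a w with zR^2w and yR^0w.
First-order correspondent: ∀x ∀z (xRz → ∃w (x = w ∧ zR²w)).

∀x ∀z (xRz → ∃w (x = w ∧ zR²w))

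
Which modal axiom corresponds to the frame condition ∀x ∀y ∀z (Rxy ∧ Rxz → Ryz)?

This is the Euclidean property; the standard corresponding axiom is 5: ◇r → □◇r.
Suppose ◇r→□◇r is valid. Take Rxy, Rxz and set V(r)={y}. Then ◇r at x, so □◇r at x, so ◇r at z, so some w with Rzw has r; w=y, i.e. Rzy. By symmetry of the argument, Ryz.

◇r → □◇r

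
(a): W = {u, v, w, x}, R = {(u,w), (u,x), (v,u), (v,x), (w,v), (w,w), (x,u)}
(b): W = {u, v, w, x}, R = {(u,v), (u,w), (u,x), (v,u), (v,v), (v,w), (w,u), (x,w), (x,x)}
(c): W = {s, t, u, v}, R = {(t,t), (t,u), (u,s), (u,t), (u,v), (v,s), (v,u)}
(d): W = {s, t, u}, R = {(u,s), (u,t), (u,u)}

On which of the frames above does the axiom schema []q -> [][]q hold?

This is the axiom for transitivity; its first-order frame correspondent is forall x forall y forall z (Rxy & Ryz -> Rxz).
(a): fails — Ruw and Rwv but not Ruv.
(b): fails — Ruv and Rvu but not Ruu.
(c): fails — Ruv and Rvu but not Ruu.
(d): ✓.
Valid on: (d).

(d)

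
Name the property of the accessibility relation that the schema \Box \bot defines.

□⊥ is valid iff no world has any successor (otherwise □⊥ fails at any world with one).

emptiness of R: \forall x \forall y \neg Rxy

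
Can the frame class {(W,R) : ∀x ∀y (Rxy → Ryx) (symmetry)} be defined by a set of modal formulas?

The condition is symmetry. A defining modal formula is r → □◇r.
Suppose r→□◇r is valid. Take Rxy and set V(r)={x}. Then r at x, so □◇r at x, so ◇r at y, so some z with Ryz has r; z=x, i.e. Ryx.

Yes — defined by r → □◇r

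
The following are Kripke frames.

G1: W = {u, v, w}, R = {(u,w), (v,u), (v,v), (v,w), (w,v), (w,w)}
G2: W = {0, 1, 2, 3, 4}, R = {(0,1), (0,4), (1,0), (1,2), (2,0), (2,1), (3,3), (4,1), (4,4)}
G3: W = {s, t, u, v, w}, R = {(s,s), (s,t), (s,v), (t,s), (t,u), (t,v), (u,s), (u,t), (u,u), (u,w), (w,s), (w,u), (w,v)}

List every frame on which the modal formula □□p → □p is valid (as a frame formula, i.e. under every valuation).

The schema corresponds to density: ∀x ∀y (Rxy → ∃z (Rxz ∧ Rzy)).
G1: ✓.
G2: fails — R12 but no z with R1z and Rz2.
G3: ✓.

G1, G3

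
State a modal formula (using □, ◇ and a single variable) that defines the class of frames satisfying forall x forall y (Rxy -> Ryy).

□(□q → q)

This is shift-reflexivity; the standard corresponding axiom is T□: □(□q → q).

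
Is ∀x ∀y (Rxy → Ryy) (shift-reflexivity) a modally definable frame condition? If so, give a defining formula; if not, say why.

This is a Sahlqvist condition; the T□ axiom □(□r → r) defines it.

Yes, by □(□r → r)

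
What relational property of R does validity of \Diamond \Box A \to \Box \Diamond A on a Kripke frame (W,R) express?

Convergence

Suppose ◇□A→□◇A is valid. Take Rxy, Rxz and set V(A)={w : Ryw}. Then □A at y so ◇□A at x, so □◇A at x, so ◇A at z, giving w with Rzw and Ryw.
The converse is a direct semantic check.
So the correspondent is convergence.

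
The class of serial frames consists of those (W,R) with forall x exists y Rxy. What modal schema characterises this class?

□r → ◇r

A defining formula is □r → ◇r (the D axiom).
Suppose □r→◇r is valid. At any x set V(r)=W. Then □r at x, so ◇r at x, so x has a successor.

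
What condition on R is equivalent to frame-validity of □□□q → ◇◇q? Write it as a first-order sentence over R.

This is a Sahlqvist (Geach-type) schema ◇^0□^3q → □^0◇^2q.
First-order correspondent: ∀x ∃w (xR³w ∧ xR²w).

∀x ∃w (xR³w ∧ xR²w)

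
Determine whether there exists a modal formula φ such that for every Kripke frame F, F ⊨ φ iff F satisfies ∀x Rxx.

Yes: it is reflexivity, defined by the T schema □p → p.
Suppose □p→p is valid. At any x set V(p)={w : Rxw}. Then □p holds at x, so p holds at x, i.e. Rxx.

Definable; □p → p defines it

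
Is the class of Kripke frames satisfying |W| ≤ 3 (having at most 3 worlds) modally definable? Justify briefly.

Not definable by any modal formula

Any modally definable frame class is closed under disjoint unions.
Any modal formula valid on each of 4 disjoint one-world frames is valid on their disjoint union (validity is preserved under disjoint unions). Each one-world frame has |W|=1≤3, but the union has |W|=4.
So the class is not modally definable.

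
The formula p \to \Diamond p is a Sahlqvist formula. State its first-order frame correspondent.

Replacing p by ¬p and contraposing gives the equivalent schema □p → p.
Suppose □p→p is valid. At any x set V(p)={w : Rxw}. Then □p holds at x, so p holds at x, i.e. Rxx.

reflexivity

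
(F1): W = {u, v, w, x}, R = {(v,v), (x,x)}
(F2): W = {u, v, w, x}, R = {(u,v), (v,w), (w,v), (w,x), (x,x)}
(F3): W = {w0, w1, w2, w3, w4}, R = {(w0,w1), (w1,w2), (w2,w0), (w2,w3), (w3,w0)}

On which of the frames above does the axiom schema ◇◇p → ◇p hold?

(F1)

The schema corresponds to transitivity: ∀x ∀y ∀z (Rxy ∧ Ryz → Rxz).
(F1): condition met.
(F2): fails — Ruv and Rvw but not Ruw.
(F3): fails — Rw1w2 and Rw2w0 but not Rw1w0.
Valid on: (F1).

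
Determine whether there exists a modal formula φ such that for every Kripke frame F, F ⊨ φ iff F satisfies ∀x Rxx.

This is a Sahlqvist condition; the T axiom □q → q defines it.
Suppose □q→q is valid. At any x set V(q)={w : Rxw}. Then □q holds at x, so q holds at x, i.e. Rxx.

Yes — defined by □q → q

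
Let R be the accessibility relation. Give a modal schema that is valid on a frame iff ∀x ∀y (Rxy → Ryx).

s → □◇s

The condition is symmetry. The B schema s → □◇s defines it.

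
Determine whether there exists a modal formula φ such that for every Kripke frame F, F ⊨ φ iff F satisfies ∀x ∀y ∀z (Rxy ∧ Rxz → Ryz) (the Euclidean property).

This is a Sahlqvist condition; the 5 axiom ◇r → □◇r defines it.

Yes — defined by ◇r → □◇r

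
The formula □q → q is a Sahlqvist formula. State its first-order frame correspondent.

Suppose □q→q is valid. At any x set V(q)={w : Rxw}. Then □q holds at x, so q holds at x, i.e. Rxx.
The converse is a direct semantic check.
So the correspondent is reflexivity.

reflexivity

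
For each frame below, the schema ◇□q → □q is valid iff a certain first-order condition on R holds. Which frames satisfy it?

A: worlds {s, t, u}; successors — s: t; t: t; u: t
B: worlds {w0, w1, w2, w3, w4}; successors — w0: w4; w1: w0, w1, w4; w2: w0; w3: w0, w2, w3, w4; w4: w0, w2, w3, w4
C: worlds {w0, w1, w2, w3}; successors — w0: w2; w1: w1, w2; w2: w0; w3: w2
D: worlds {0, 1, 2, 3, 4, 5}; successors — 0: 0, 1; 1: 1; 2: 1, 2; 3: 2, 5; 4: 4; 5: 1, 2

A

This is the axiom for a generalized confluence (Geach) condition; its first-order frame correspondent is ∀x ∀y ∀z ((xRy ∧ xRz) → ∃w (yRw ∧ z = w)).
A: satisfies the condition.
B: fails — w1Rw0, w1Rw0 but no w with w0Rw and w0=w.
C: fails — w0Rw2, w0Rw2 but no w with w2Rw and w2=w.
D: fails — 0R1, 0R0 but no w with 1Rw and 0=w.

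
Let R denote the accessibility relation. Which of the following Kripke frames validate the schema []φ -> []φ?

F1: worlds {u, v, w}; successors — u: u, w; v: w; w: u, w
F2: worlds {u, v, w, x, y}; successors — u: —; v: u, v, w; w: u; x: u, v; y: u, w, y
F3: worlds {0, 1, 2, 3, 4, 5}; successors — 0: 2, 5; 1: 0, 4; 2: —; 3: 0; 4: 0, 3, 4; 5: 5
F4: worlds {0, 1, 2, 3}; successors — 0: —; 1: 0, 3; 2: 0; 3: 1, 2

This is the axiom for a generalized confluence (Geach) condition; its first-order frame correspondent is forall x forall z (xRz -> exists w (xRw & z = w)).
F1: ✓.
F2: ✓.
F3: ✓.
F4: ✓.
Valid on: F1, F2, F3, F4.

F1, F2, F3, F4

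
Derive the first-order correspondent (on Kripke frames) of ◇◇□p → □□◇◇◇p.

∀x ∀y ∀z ((xR²y ∧ xR²z) → ∃w (yRw ∧ zR³w))

This is a Sahlqvist (Geach-type) schema ◇^2□^1p → □^2◇^3p.
Minimal-valuation argument: fix x; take any y with xR^2y and any z with xR^2z. Set V(p) to the set of worlds R-reachable from y in exactly 1 step. Then □^1p holds at y, so the antecedent holds at x; validity forces ◇^3p at z, giving a w with zR^3w and yR^1w.
First-order correspondent: ∀x ∀y ∀z ((xR²y ∧ xR²z) → ∃w (yRw ∧ zR³w)).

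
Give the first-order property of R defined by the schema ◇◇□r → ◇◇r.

∀x ∀y (xR²y → ∃w (yRw ∧ xR²w))

This is a Sahlqvist (Geach-type) schema ◇^2□^1r → □^0◇^2r.
Minimal-valuation argument: fix x; take any y with xR^2y and any z with xR^0z. Set V(r) to the set of worlds R-reachable from y in exactly 1 step. Then □^1r holds at y, so the antecedent holds at x; validity forces ◇^2r at z, giving a w with zR^2w and yR^1w.
First-order correspondent: ∀x ∀y (xR²y → ∃w (yRw ∧ xR²w)).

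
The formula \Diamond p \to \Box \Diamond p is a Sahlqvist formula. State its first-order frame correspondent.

Suppose ◇p→□◇p is valid. Take Rxy, Rxz and set V(p)={y}. Then ◇p at x, so □◇p at x, so ◇p at z, so some w with Rzw has p; w=y, i.e. Rzy. By symmetry of the argument, Ryz.
Conversely, any frame satisfying \forall x \forall y \forall z (Rxy \wedge Rxz \to Ryz) validates the schema.
Frame condition: \forall x \forall y \forall z (Rxy \wedge Rxz \to Ryz).

the Euclidean property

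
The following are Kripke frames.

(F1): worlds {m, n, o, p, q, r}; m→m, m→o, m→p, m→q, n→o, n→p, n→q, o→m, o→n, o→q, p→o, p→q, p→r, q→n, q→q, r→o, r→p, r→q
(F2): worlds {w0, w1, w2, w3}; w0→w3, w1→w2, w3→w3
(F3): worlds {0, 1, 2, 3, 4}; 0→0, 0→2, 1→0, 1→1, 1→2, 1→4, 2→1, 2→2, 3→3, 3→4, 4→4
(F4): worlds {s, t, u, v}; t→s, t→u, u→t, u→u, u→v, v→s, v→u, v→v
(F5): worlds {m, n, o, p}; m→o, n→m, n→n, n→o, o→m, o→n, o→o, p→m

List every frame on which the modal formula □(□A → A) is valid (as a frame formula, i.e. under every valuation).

(F3)

This is the axiom for shift-reflexivity; its first-order frame correspondent is ∀x ∀y (Rxy → Ryy).
(F1): fails — Ron but not Rnn.
(F2): fails — Rw1w2 but not Rw2w2.
(F3): ✓.
(F4): fails — Rut but not Rtt.
(F5): fails — Rom but not Rmm.
Valid on: (F3).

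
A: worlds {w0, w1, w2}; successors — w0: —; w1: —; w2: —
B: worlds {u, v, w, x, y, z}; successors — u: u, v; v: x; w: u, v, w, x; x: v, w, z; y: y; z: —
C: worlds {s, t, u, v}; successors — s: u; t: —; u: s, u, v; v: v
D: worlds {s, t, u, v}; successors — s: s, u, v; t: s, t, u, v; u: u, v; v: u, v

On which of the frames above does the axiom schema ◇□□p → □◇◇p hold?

This is the axiom for a generalized confluence (Geach) condition; its first-order frame correspondent is ∀x ∀y ∀z ((xRy ∧ xRz) → ∃w (yR²w ∧ zR²w)).
A: satisfies the condition.
B: fails — xRv, xRz but no t with vR²t and zR²t.
C: satisfies the condition.
D: satisfies the condition.
Valid on: A, C, D.

A, C, D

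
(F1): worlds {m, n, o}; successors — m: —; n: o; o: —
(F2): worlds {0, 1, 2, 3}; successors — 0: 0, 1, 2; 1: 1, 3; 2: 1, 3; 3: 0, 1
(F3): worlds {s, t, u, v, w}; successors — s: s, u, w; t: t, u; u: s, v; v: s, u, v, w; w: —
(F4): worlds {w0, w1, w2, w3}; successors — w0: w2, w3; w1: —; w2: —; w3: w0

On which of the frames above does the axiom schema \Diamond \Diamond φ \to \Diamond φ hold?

(F1)

Frame correspondent (Sahlqvist): \forall x \forall y (x R^2 y \to \exists w (y = w \wedge xRw)) — i.e. a generalized confluence (Geach) condition.
(F1): satisfies the condition.
(F2): fails — 0R²3 but no w with 3=w and 0Rw.
(F3): fails — sR²v but no w* with v=w* and sRw*.
(F4): fails — w0R²w0 but no w with w0=w and w0Rw.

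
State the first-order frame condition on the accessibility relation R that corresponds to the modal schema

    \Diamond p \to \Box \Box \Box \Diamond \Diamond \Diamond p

This is a Sahlqvist (Geach-type) schema ◇^1□^0p → □^3◇^3p.
Minimal-valuation argument: fix x; take any y with xR^1y and any z with xR^3z. Set V(p) to the set of worlds R-reachable from y in exactly 0 steps. Then □^0p holds at y, so the antecedent holds at x; validity forces ◇^3p at z, giving a w with zR^3w and yR^0w.
First-order correspondent: \forall x \forall y \forall z ((xRy \wedge x R^3 z) \to \exists w (y = w \wedge z R^3 w)).

\forall x \forall y \forall z ((xRy \wedge x R^3 z) \to \exists w (y = w \wedge z R^3 w))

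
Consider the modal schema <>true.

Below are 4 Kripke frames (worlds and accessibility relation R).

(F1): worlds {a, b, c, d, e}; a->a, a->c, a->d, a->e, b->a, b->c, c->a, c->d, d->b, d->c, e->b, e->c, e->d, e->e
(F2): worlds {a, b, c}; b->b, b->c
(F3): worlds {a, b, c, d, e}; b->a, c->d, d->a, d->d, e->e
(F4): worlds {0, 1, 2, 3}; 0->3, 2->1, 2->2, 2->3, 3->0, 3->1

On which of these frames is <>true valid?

(F1)

Frame correspondent (Sahlqvist): forall x exists y Rxy — i.e. seriality.
(F1): satisfies the condition.
(F2): fails — world a has no successor.
(F3): fails — world a has no successor.
(F4): fails — world 1 has no successor.
Valid on: (F1).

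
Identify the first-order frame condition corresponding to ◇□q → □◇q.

Convergence

This schema is the .2 axiom.
Its frame correspondent is convergence — ∀x ∀y ∀z (Rxy ∧ Rxz → ∃w (Ryw ∧ Rzw)).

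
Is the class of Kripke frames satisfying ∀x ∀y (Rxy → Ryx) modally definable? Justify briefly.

This is a Sahlqvist condition; the B axiom r → □◇r defines it.

Definable; r → □◇r defines it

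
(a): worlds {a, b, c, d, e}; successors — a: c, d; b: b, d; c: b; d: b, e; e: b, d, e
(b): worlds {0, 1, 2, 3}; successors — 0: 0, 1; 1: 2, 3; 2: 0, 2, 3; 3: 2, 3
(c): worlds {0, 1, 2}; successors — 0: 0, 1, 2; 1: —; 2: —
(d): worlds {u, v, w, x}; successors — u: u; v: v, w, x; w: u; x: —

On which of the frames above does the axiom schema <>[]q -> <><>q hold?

(a), (b)

The schema corresponds to a generalized confluence (Geach) condition: forall x forall y (xRy -> exists w (yRw & x R^2 w)).
(a): ✓.
(b): ✓.
(c): fails — 0R1 but no w with 1Rw and 0R²w.
(d): fails — vRx but no t with xRt and vR²t.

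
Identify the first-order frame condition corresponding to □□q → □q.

Suppose □□q→□q is valid. Take Rxy and set V(q)={w : xR²w}. Then □□q at x, so □q at x, so q at y, i.e. ∃z(Rxz∧Rzy).
Conversely, on a frame with density the schema holds at every world under every valuation.
Frame condition: ∀x ∀y (Rxy → ∃z (Rxz ∧ Rzy)).

density: ∀x ∀y (Rxy → ∃z (Rxz ∧ Rzy))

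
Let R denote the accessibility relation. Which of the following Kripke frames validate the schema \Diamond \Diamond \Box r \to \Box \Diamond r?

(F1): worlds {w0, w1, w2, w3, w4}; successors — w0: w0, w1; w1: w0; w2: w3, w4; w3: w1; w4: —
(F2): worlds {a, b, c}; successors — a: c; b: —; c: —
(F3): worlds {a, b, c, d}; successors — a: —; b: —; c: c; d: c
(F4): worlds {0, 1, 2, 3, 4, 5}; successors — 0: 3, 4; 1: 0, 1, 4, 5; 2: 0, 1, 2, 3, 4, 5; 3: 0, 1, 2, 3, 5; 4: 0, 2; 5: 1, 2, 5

(F2), (F3)

The schema corresponds to a generalized confluence (Geach) condition: \forall x \forall y \forall z ((x R^2 y \wedge xRz) \to \exists w (yRw \wedge zRw)).
(F1): fails — w2R²w1, w2Rw3 but no w with w1Rw and w3Rw.
(F2): holds.
(F3): holds.
(F4): fails — 0R²0, 0R4 but no w with 0Rw and 4Rw.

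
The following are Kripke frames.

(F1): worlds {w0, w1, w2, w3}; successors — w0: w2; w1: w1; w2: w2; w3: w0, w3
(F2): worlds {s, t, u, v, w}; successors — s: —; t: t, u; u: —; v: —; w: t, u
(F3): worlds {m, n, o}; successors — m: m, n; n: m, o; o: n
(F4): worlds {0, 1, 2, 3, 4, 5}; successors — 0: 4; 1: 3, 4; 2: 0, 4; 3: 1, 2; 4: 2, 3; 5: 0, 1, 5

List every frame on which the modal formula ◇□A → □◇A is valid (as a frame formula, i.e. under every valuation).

(F3)

Frame correspondent (Sahlqvist): ∀x ∀y ∀z (Rxy ∧ Rxz → ∃w (Ryw ∧ Rzw)) — i.e. convergence.
(F1): fails — Rw3w0 and Rw3w3 but w0 and w3 have no common successor.
(F2): fails — Rtt and Rtu but t and u have no common successor.
(F3): condition met.
(F4): fails — R20 and R24 but 0 and 4 have no common successor.
Valid on: (F3).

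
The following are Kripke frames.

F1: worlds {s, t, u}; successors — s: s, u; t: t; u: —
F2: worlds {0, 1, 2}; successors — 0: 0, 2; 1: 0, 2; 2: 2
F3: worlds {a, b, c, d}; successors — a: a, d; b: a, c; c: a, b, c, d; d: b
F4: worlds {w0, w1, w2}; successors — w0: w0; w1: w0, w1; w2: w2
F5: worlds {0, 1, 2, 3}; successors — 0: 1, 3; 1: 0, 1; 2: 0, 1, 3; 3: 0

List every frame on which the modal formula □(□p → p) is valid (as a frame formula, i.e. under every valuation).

F2, F4

Frame correspondent (Sahlqvist): ∀x ∀y (Rxy → Ryy) — i.e. shift-reflexivity.
F1: fails — Rsu but not Ruu.
F2: holds.
F3: fails — Rcd but not Rdd.
F4: holds.
F5: fails — R10 but not R00.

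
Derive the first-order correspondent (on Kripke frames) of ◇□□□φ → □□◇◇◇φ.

∀x ∀y ∀z ((xRy ∧ xR²z) → ∃w (yR³w ∧ zR³w))

This is a Sahlqvist (Geach-type) schema ◇^1□^3φ → □^2◇^3φ.
Minimal-valuation argument: fix x; take any y with xR^1y and any z with xR^2z. Set V(φ) to the set of worlds R-reachable from y in exactly 3 steps. Then □^3φ holds at y, so the antecedent holds at x; validity forces ◇^3φ at z, giving a w with zR^3w and yR^3w.
First-order correspondent: ∀x ∀y ∀z ((xRy ∧ xR²z) → ∃w (yR³w ∧ zR³w)).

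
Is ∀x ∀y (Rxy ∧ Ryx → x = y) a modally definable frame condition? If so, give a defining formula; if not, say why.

If a class were modally definable it would be closed under surjective bounded morphisms (Goldblatt–Thomason).
The 6-cycle (worlds a,b,c,d,e,f with a→b→c→d→e→f→a) is antisymmetric. Sending even-indexed worlds to • and odd-indexed worlds to ∘ is a surjective bounded morphism onto the two-world frame with •↔∘, which is not antisymmetric.
So no modal formula (or set of formulas) defines exactly the antisymmetric frames.

No — not modally definable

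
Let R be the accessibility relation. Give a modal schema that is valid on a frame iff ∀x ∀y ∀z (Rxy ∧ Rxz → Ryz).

◇q → □◇q

A defining formula is ◇q → □◇q (the 5 axiom).
Suppose ◇q→□◇q is valid. Take Rxy, Rxz and set V(q)={y}. Then ◇q at x, so □◇q at x, so ◇q at z, so some w with Rzw has q; w=y, i.e. Rzy. By symmetry of the argument, Ryz.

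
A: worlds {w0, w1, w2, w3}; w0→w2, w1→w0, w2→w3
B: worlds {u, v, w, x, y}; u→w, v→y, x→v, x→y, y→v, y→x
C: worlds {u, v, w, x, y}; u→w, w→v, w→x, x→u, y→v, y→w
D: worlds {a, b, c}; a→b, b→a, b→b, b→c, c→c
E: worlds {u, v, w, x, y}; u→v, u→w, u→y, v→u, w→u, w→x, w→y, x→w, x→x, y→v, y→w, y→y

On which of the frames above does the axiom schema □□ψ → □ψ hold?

D

This is the axiom for density; its first-order frame correspondent is ∀x ∀y (Rxy → ∃z (Rxz ∧ Rzy)).
A: fails — Rw0w2 but no z with Rw0z and Rzw2.
B: fails — Ryx but no z with Ryz and Rzx.
C: fails — Ruw but no z with Ruz and Rzw.
D: holds.
E: fails — Rwu but no z with Rwz and Rzu.
Valid on: D.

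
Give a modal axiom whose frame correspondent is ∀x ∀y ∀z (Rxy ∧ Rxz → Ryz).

A defining formula is ◇ψ → □◇ψ (the 5 axiom).
Suppose ◇ψ→□◇ψ is valid. Take Rxy, Rxz and set V(ψ)={y}. Then ◇ψ at x, so □◇ψ at x, so ◇ψ at z, so some w with Rzw has ψ; w=y, i.e. Rzy. By symmetry of the argument, Ryz.

◇ψ → □◇ψ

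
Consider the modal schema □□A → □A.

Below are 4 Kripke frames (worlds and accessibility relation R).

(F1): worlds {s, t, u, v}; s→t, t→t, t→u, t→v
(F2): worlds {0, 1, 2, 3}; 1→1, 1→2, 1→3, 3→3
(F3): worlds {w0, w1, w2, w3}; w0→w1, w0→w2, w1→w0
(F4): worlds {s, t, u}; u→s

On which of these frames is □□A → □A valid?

This is the axiom for density; its first-order frame correspondent is ∀x ∀y (Rxy → ∃z (Rxz ∧ Rzy)).
(F1): condition met.
(F2): condition met.
(F3): fails — Rw0w1 but no z with Rw0z and Rzw1.
(F4): fails — Rus but no z with Ruz and Rzs.
Valid on: (F1), (F2).

(F1), (F2)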